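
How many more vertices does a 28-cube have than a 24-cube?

The 28-cube has 2^28 = 268435456 vertices. The 24-cube has 2^24 = 16777216 vertices. Difference: 268435456 - 16777216 = 251658240.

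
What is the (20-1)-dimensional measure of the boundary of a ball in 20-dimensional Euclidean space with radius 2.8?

|∂B_20(2.8)| ≈ 1.61722e+08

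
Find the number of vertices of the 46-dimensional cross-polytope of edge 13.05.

The 46-dimensional cross-polytope has 2n = 2·46 = 92 vertices.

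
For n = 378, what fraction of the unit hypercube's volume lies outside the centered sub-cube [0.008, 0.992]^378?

The inner cube has side 1-2·0.008 = 0.984 and volume (0.984)^378 ≈ 0.00225, so the shell holds 0.99775 of the volume.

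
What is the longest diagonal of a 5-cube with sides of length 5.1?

||(5.1,5.1,...,5.1)|| = √(5)·5.1 ≈ 11.4039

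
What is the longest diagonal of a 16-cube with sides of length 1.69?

Diagonal = √16 · 1.69 = 6.76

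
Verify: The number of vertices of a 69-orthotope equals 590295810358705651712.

True. The 69-cube has 2^69 = 590295810358705651712 vertices.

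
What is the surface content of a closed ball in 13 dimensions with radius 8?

|∂B_13(8)| = 8796093022208·π^6/10395 ≈ 8.13513e+11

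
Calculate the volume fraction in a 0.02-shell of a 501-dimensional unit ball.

Shell fraction = 1 - (1-0.02)^501 ≈ 0.99996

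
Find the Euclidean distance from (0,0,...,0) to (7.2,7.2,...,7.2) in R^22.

d = √(7.2² + 7.2² + ... + 7.2²) [22 terms] = √(22·7.2²) = 7.2√22 ≈ 33.771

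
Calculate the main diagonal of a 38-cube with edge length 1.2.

The space diagonal of an n-cube of side s is s√n. Here 1.2·√38 ≈ 7.3973.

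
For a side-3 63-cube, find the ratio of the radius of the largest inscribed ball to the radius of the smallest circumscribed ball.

For an n-cube of any side s, the inradius is s/2 and the circumradius is s√n/2, so the ratio is 1/√63 ≈ 0.125988.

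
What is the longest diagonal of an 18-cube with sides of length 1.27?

d = √(1.27² + 1.27² + ... + 1.27²) [18 terms] = √(18·1.27²) = 1.27√18 ≈ 5.38815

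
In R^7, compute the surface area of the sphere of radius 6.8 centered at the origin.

S_7(6.8) = 2·π^(7/2)·(6.8)^6 / Γ(7/2) ≈ 3.26988e+06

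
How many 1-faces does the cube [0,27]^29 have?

An n-cube has n·2^(n-1) edges. With n = 29: 29·268435456 = 7784628224.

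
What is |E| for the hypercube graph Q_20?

The 20-cube has n·2^(n-1) = 20·2^19 = 20·524288 = 10485760 edges.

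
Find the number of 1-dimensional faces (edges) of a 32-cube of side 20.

Number of 1-faces = C(32,1)·2^(32-1) = 32·2147483648 = 68719476736.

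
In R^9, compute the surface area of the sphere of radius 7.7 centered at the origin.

The surface area of an n-ball is 2π^(n/2) r^(n-1) / Γ(n/2). For n=9, r=7.7: 3.66848e+08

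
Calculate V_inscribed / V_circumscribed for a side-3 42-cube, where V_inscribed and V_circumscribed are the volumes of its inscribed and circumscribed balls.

V_in/V_out = n^(-n/2) = 42^(-42/2) ≈ 8.1614e-35.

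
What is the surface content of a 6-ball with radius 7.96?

S_6(7.96) = 2·π^(6/2)·(7.96)^5 / Γ(6/2) ≈ 990866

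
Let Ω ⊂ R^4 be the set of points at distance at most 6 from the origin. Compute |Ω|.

V = 648·π^2 ≈ 6395.5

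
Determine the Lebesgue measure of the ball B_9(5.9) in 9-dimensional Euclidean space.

Volume = π^{9/2}·(5.9)^9/Γ(11/2) ≈ 2.8575e+07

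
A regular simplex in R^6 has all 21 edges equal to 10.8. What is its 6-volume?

V_6 = √(7) · 10.8^6 / (6! · 2^(6/2)) ≈ 728.902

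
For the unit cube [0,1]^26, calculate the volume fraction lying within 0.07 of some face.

The inner cube has side 1-2·0.07 = 0.86 and volume (0.86)^26 ≈ 0.01981, so the shell holds 0.980187 of the volume.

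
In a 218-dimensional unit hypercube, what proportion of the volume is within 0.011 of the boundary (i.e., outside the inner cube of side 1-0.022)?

1 - (1 - 2·0.011)^218 = 1 - 0.978^218 ≈ 0.992168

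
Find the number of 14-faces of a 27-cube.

An n-cube has C(n,k)·2^(n-k) k-faces. Here C(27,14)·2^13 = 20058300·8192 = 164317593600.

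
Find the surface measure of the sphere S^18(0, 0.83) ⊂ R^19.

S = n·V_n(r)/r = 19·V_19(0.83)/0.83 (volume-to-surface relation), giving 0.0309561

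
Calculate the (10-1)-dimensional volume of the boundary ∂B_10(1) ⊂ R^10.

|∂B_10(1)| = π^5/12 ≈ 25.5016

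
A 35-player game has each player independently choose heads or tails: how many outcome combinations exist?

Each vertex is a binary string of length 35, so there are 2^35 = 34359738368.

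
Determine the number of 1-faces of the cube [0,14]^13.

Choose 1 of 13 axes to span the face (C(13,1) = 13 ways), then fix each of the remaining 12 coordinates at one of its two extreme values (2^12 = 4096 ways): 13·4096 = 53248.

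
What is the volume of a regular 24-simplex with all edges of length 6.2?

For a regular n-simplex with edge a, V = (a^n / n!)·√((n+1)/2^n). With a=6.2, n=24: V ≈ 2.04788e-08.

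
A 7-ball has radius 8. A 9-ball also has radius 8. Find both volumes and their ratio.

V_7(8) ≈ 9.90855e+06. V_9(8) ≈ 4.42718e+08. Ratio V_7/V_9 ≈ 0.02238.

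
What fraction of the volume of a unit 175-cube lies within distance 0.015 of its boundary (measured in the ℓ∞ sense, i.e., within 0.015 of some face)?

The inner cube has side 1-2·0.015 = 0.97 and volume (0.97)^175 ≈ 0.004842, so the shell holds 0.995158 of the volume.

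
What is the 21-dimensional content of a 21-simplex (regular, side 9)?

Volume = 9^21 · √(22/2^21) / 21! ≈ 0.00693658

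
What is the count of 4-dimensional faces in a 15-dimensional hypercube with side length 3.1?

An n-cube has C(n,k)·2^(n-k) k-faces. Here C(15,4)·2^11 = 1365·2048 = 2795520.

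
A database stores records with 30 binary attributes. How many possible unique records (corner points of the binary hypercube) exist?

Number of vertices = 2^30 = 1073741824.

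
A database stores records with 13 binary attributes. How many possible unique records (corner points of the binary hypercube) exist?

Number of vertices = 2^13 = 8192.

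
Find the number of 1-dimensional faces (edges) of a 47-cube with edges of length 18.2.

An n-cube has n·2^(n-1) edges. With n = 47: 47·70368744177664 = 3307330976350208.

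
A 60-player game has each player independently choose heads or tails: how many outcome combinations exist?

The 60-cube has 2^60 = 1152921504606846976 vertices.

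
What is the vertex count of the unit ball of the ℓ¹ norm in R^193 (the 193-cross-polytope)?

The 193-dimensional cross-polytope has 2n = 2·193 = 386 vertices.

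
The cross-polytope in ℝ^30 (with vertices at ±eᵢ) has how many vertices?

An n-cross-polytope has 2n vertices; here n = 30, giving 60.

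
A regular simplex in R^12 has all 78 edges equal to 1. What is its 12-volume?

Volume = 1^12 · √(13/2^12) / 12! ≈ 1.17613e-10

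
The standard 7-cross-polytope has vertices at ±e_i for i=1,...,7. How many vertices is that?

The 7-dimensional cross-polytope has 2n = 2·7 = 14 vertices.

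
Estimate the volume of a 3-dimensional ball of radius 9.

The n-ball volume is π^(n/2)·r^n/Γ(n/2+1). With n=3, r=9: V = 972·π ≈ 3053.63.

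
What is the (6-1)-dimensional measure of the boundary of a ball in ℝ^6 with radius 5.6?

S = n·V_n(r)/r = 6·V_6(5.6)/5.6 (volume-to-surface relation), giving 170761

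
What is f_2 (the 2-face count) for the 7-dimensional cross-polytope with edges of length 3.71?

Number of 2-faces = 2^(2+1) · C(7,2+1) = 8 · 35 = 280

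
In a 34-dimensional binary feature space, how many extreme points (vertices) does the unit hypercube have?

An n-cube has 2^n vertices; for n = 34 that is 2^34 = 17179869184.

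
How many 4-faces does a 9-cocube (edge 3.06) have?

An n-cross-polytope has 2^(k+1)·C(n,k+1) k-faces. Here 2^5·C(9,5) = 32·126 = 4032.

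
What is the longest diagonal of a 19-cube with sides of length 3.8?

The space diagonal of an n-cube of side s is s√n. Here 3.8·√19 ≈ 16.5638.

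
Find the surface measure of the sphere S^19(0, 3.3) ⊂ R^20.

S = n·V_n(r)/r = 20·V_20(3.3)/3.3 (volume-to-surface relation), giving 3.66885e+09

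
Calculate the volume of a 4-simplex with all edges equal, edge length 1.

Volume = 1^4 · √(5/2^4) / 4! ≈ 0.0232924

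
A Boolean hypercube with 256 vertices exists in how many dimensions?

The n-cube has 2^n vertices, and 256 = 2^8, so n = 8.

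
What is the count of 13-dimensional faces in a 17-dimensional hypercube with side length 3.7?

Choose 13 of 17 axes to span the face (C(17,13) = 2380 ways), then fix each of the remaining 4 coordinates at one of its two extreme values (2^4 = 16 ways): 2380·16 = 38080.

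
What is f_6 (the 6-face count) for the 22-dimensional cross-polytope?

Each 6-face is the convex hull of 7 vertices, one chosen as ±e_i from each of 7 distinct axes: 2^7·C(22,7) = 21829632.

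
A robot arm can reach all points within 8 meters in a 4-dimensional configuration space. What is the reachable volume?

The n-ball volume is π^(n/2)·r^n/Γ(n/2+1). With n=4, r=8: V = 2048·π^2 ≈ 20212.9.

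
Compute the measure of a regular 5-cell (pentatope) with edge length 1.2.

V_4 = √(5) · 1.2^4 / (4! · 2^(4/2)) ≈ 0.0482991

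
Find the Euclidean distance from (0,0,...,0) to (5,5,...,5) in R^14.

Diagonal = √14 · 5 ≈ 18.7083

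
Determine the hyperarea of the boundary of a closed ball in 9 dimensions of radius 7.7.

S_9(7.7) = 2·π^(9/2)·(7.7)^8 / Γ(9/2) ≈ 3.66848e+08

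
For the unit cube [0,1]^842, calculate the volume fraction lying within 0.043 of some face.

The inner cube has side 1-2·0.043 = 0.914 and volume (0.914)^842 ≈ 1.308e-33, so the shell holds 1 - 1.308e-33 of the volume.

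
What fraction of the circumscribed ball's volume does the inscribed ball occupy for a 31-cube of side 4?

V_in / V_out = (r_in/r_out)^31 = (1/√31)^31 = 31^(-31/2) ≈ 7.65409e-24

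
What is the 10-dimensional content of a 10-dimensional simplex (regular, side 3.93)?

V_10 = √(11) · 3.93^10 / (10! · 2^(10/2)) ≈ 0.025102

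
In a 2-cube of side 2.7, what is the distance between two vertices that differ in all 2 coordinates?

||(2.7,2.7,...,2.7)|| = √(2)·2.7 ≈ 3.81838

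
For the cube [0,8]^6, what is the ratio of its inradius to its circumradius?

r_in / r_out = (8/2) / (8√6/2) = 1/√6 ≈ 0.408248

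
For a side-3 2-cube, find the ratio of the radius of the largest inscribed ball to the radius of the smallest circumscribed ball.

For an n-cube of any side s, the inradius is s/2 and the circumradius is s√n/2, so the ratio is 1/√2 ≈ 0.707107.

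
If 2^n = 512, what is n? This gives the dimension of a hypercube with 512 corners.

Since 2^n = 512, we have n = 9.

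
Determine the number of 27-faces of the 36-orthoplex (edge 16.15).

f_27(36-orthoplex) = 2^28 · (36 choose 28) = 8122948166615040.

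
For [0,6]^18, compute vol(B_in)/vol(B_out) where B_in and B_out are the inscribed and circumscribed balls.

The radii are 6/2 and 6√18/2, so the volume ratio is (1/√18)^18 = 18^{-18/2} ≈ 5.04136e-12.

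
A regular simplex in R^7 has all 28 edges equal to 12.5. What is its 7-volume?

V_7 = √(8) · 12.5^7 / (7! · 2^(7/2)) ≈ 2365.26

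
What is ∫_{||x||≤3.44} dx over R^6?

Volume = π^{6/2}·(3.44)^6/Γ(4) ≈ 8563.46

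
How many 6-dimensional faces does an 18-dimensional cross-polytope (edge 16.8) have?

An n-cross-polytope has 2^(k+1)·C(n,k+1) k-faces. Here 2^7·C(18,7) = 128·31824 = 4073472.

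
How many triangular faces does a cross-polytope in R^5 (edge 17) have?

Each 2-face is the convex hull of 3 vertices, one chosen as ±e_i from each of 3 distinct axes: 2^3·C(5,3) = 80.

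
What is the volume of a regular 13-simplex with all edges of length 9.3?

For a regular n-simplex with edge a, V = (a^n / n!)·√((n+1)/2^n). With a=9.3, n=13: V ≈ 25.8444.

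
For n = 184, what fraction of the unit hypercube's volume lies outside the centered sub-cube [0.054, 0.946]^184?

Shell fraction = 1 - (1-0.108)^184 ≈ 0.9999999993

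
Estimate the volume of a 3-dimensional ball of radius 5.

The n-ball volume is π^(n/2)·r^n/Γ(n/2+1). With n=3, r=5: V = 500·π/3 ≈ 523.599.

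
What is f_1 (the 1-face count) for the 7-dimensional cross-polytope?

Each 1-face is the convex hull of 2 vertices, one chosen as ±e_i from each of 2 distinct axes: 2^2·C(7,2) = 84.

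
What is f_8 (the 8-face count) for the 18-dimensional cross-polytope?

f_8(18-orthoplex) = 2^9 · (18 choose 9) = 24893440.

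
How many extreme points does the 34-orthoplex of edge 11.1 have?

The vertices are ±e_1, ..., ±e_34, so there are 2·34 = 68.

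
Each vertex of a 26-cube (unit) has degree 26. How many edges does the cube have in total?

The 26-cube has n·2^(n-1) = 26·2^25 = 26·33554432 = 872415232 edges.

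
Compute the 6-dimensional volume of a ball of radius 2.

V_6(2) = π^(6/2) · (2)^6 / Γ(6/2 + 1) = 32·π^3/3 ≈ 330.734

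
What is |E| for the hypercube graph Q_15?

The 15-cube has n·2^(n-1) = 15·2^14 = 15·16384 = 245760 edges.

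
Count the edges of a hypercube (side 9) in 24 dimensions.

The 24-cube has n·2^(n-1) = 24·2^23 = 24·8388608 = 201326592 edges.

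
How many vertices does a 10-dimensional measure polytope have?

The 10-cube has 2^10 = 1024 vertices.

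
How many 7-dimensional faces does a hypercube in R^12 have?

Number of 7-faces = C(12,7) · 2^(12-7) = 792 · 32 = 25344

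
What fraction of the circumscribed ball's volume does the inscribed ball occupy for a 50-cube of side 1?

The radii are 1/2 and 1√50/2, so the volume ratio is (1/√50)^50 = 50^{-50/2} ≈ 3.35544e-43.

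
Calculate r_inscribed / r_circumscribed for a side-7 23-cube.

For an n-cube of any side s, the inradius is s/2 and the circumradius is s√n/2, so the ratio is 1/√23 ≈ 0.208514.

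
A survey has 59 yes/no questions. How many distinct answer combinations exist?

An n-cube has 2^n vertices; for n = 59 that is 2^59 = 576460752303423488.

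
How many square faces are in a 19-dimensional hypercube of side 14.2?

Number of 2-faces = C(19,2) · 2^(19-2) = 171 · 131072 = 22413312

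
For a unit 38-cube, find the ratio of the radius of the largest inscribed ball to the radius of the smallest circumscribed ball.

r_in = 1/2 (half the side); r_out = 1√38/2 (half the diagonal). Ratio = 1/√38 ≈ 0.162221.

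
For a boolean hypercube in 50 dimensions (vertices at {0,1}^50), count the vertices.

Number of vertices = 2^50 = 1125899906842624.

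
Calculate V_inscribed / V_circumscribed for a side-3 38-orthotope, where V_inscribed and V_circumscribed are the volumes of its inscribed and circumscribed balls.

V_in / V_out = (r_in/r_out)^38 = (1/√38)^38 = 38^(-38/2) ≈ 9.64077e-31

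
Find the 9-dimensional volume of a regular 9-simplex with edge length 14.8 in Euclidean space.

For a regular n-simplex with edge a, V = (a^n / n!)·√((n+1)/2^n). With a=14.8, n=9: V ≈ 13120.7.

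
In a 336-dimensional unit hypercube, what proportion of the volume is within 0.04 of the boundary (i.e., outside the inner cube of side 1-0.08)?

1 - (1 - 2·0.04)^336 = 1 - 0.92^336 ≈ 1 - 6.803e-13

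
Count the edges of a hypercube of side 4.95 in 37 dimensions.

Number of 1-faces = C(37,1)·2^(37-1) = 37·68719476736 = 2542620639232.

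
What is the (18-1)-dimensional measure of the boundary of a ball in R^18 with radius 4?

S_18(4) = 2·π^(18/2)·(4)^17 / Γ(18/2) = 268435456·π^9/315 ≈ 2.54026e+10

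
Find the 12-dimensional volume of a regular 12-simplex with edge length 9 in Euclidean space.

For a regular n-simplex with edge a, V = (a^n / n!)·√((n+1)/2^n). With a=9, n=12: V ≈ 33.2173.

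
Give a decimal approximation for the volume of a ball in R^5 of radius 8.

V_5(8) = π^(5/2) · (8)^5 / Γ(5/2 + 1) = 262144·π^2/15 ≈ 172484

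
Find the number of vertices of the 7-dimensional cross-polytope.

An n-cross-polytope has 2n vertices; here n = 7, giving 14.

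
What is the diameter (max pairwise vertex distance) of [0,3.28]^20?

The space diagonal of an n-cube of side s is s√n. Here 3.28·√20 ≈ 14.6686.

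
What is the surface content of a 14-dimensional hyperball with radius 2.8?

S = n·V_n(r)/r = 14·V_14(2.8)/2.8 (volume-to-surface relation), giving 5.45508e+06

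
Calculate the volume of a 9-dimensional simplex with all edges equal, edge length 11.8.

V = (11.8^9 / 9!) · √((9+1) / 2^9) ≈ 1708.21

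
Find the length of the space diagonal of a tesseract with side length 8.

||(8,8,...,8)|| = √(4)·8 = 16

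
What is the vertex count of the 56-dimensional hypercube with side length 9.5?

An n-cube has 2^n vertices; for n = 56 that is 2^56 = 72057594037927936.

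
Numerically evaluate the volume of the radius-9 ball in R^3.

V_3(9) = π^(3/2) · (9)^3 / Γ(3/2 + 1) = 972·π ≈ 3053.63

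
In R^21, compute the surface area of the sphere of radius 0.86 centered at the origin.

S = n·V_n(r)/r = 21·V_21(0.86)/0.86 (volume-to-surface relation), giving 0.0143462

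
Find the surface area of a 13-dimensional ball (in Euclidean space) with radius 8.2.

The surface area of an n-ball is 2π^(n/2) r^(n-1) / Γ(n/2). For n=13, r=8.2: 1.09408e+12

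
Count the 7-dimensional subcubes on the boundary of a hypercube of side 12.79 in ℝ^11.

Number of 7-faces = C(11,7) · 2^(11-7) = 330 · 16 = 5280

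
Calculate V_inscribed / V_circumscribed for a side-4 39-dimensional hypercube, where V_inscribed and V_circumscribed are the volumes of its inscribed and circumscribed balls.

V_in/V_out = n^(-n/2) = 39^(-39/2) ≈ 9.42411e-32.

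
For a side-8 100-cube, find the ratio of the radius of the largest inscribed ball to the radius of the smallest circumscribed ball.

r_in / r_out = (8/2) / (8√100/2) = 1/√100 ≈ 0.1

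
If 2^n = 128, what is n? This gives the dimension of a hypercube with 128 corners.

n = log_2(128) = 7.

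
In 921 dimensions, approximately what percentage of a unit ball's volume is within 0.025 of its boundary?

1 - (1-0.025)^921 ≈ 1 - 7.469e-11 ≈ (100 - 7.47e-09)%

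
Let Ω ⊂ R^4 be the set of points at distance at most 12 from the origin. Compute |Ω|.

V = 10368·π^2 ≈ 102328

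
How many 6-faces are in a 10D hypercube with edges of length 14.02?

An n-cube has C(n,k)·2^(n-k) k-faces. Here C(10,6)·2^4 = 210·16 = 3360.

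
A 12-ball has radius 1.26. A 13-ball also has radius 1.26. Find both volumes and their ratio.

V_12(1.26) ≈ 21.3803. V_13(1.26) ≈ 18.3721. Ratio V_12/V_13 ≈ 1.164.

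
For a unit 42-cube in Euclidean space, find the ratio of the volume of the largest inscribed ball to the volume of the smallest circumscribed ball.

V_in/V_out = n^(-n/2) = 42^(-42/2) ≈ 8.1614e-35.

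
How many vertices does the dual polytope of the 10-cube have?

Number of vertices = 2n = 20.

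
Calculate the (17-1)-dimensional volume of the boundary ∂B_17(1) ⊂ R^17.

|∂B_17(1)| = 512·π^8/2027025 ≈ 2.39668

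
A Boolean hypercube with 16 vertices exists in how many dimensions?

Since 2^n = 16, we have n = 4.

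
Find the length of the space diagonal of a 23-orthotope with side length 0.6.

d = √(0.6² + 0.6² + ... + 0.6²) [23 terms] = √(23·0.6²) = 0.6√23 ≈ 2.8775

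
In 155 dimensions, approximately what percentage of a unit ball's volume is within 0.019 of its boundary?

1 - (1-0.019)^155 ≈ 0.948868 ≈ 94.89%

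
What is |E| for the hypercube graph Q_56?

Number of 1-faces = C(56,1)·2^(56-1) = 56·36028797018963968 = 2017612633061982208.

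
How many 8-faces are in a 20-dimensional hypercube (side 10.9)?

f_8(20-cube) = (20 choose 8) · 2^12 = 515973120.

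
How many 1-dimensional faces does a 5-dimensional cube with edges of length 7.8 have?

Choose 1 of 5 axes to span the face (C(5,1) = 5 ways), then fix each of the remaining 4 coordinates at one of its two extreme values (2^4 = 16 ways): 5·16 = 80.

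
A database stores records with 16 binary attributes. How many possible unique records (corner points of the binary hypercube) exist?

Each vertex is a binary string of length 16, so there are 2^16 = 65536.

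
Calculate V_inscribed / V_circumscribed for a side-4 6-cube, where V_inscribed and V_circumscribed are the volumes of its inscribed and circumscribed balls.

V_in/V_out = n^(-n/2) = 6^(-6/2) ≈ 0.00462963.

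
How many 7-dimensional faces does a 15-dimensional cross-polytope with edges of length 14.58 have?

Number of 7-faces = 2^(7+1) · C(15,7+1) = 256 · 6435 = 1647360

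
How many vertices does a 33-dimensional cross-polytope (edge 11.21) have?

An n-cross-polytope has 2n vertices; here n = 33, giving 66.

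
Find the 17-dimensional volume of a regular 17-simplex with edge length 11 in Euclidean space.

For a regular n-simplex with edge a, V = (a^n / n!)·√((n+1)/2^n). With a=11, n=17: V ≈ 16.6528.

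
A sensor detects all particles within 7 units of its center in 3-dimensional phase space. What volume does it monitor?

V_3(7) = π^(3/2) · (7)^3 / Γ(3/2 + 1) = 1372·π/3 ≈ 1436.76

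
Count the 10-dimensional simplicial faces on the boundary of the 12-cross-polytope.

An n-cross-polytope has 2^(k+1)·C(n,k+1) k-faces. Here 2^11·C(12,11) = 2048·12 = 24576.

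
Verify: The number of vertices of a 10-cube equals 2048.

False. The 10-cube has 2^10 = 1024 vertices.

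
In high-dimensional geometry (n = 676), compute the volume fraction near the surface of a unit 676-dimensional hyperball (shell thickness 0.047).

1 - (1-0.047)^676 ≈ 1 - 7.359e-15 ≈ (100 - 7.33e-13)%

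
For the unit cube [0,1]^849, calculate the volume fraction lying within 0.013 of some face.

The inner cube has side 1-2·0.013 = 0.974 and volume (0.974)^849 ≈ 1.934e-10, so the shell holds 1 - 1.934e-10 of the volume.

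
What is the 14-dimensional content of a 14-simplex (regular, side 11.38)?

Volume = 11.38^14 · √(15/2^14) / 14! ≈ 212.041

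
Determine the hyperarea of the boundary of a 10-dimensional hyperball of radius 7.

The surface area of an n-ball is 2π^(n/2) r^(n-1) / Γ(n/2). For n=10, r=7: 40353607·π^5/12 ≈ 1.02908e+09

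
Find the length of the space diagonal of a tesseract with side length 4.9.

Diagonal = √4 · 4.9 = 9.8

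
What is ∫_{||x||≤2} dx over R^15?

The n-ball volume is π^(n/2)·r^n/Γ(n/2+1). With n=15, r=2: V = 8388608·π^7/2027025 ≈ 12499.1.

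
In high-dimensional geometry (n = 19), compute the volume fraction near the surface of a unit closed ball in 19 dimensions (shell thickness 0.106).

1 - (1-0.106)^19 ≈ 0.881037 ≈ 88.10%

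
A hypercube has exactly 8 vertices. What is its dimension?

2^n = 8 ⇒ n = log_2(8) = 3.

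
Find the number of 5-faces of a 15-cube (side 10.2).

f_5(15-cube) = (15 choose 5) · 2^10 = 3075072.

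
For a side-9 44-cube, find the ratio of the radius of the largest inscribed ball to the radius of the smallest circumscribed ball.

r_in = 9/2 (half the side); r_out = 9√44/2 (half the diagonal). Ratio = 1/√44 ≈ 0.150756.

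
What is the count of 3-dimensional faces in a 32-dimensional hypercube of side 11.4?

f_3(32-cube) = (32 choose 3) · 2^29 = 2662879723520.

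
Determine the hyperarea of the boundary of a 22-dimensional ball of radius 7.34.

The surface area of an n-ball is 2π^(n/2) r^(n-1) / Γ(n/2). For n=22, r=7.34: 2.45207e+17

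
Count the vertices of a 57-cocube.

An n-cross-polytope has 2n vertices; here n = 57, giving 114.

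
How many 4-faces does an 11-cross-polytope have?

Each 4-face is the convex hull of 5 vertices, one chosen as ±e_i from each of 5 distinct axes: 2^5·C(11,5) = 14784.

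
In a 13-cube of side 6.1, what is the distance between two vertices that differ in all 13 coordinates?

||(6.1,6.1,...,6.1)|| = √(13)·6.1 ≈ 21.9939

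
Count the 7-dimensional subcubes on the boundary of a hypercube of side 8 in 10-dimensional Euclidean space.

An n-cube has C(n,k)·2^(n-k) k-faces. Here C(10,7)·2^3 = 120·8 = 960.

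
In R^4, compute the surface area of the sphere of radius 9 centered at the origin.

The surface area of an n-ball is 2π^(n/2) r^(n-1) / Γ(n/2). For n=4, r=9: 1458·π^2 ≈ 14389.9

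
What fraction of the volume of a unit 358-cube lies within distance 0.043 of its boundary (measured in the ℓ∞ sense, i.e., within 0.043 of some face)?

The inner cube has side 1-2·0.043 = 0.914 and volume (0.914)^358 ≈ 1.044e-14, so the shell holds 1 - 1.044e-14 of the volume.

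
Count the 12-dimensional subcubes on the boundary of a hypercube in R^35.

f_12(35-cube) = (35 choose 12) · 2^23 = 6999889045094400.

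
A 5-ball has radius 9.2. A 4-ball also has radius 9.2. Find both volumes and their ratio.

V_5(9.2) ≈ 346927. V_4(9.2) ≈ 35352.6. Ratio V_5/V_4 ≈ 9.813.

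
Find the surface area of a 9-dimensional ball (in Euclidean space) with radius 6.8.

S = n·V_n(r)/r = 9·V_9(6.8)/6.8 (volume-to-surface relation), giving 1.35716e+08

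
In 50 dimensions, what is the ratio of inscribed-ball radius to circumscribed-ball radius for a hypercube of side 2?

r_in / r_out = (2/2) / (2√50/2) = 1/√50 ≈ 0.141421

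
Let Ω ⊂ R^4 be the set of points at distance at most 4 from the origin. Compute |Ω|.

V_4(4) = π^(4/2) · (4)^4 / Γ(4/2 + 1) = 128·π^2 ≈ 1263.31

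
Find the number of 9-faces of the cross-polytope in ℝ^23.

Number of 9-faces = 2^(9+1) · C(23,9+1) = 1024 · 1144066 = 1171523584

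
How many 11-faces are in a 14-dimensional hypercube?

f_11(14-cube) = (14 choose 11) · 2^3 = 2912.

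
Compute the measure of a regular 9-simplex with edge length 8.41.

For a regular n-simplex with edge a, V = (a^n / n!)·√((n+1)/2^n). With a=8.41, n=9: V ≈ 81.0524.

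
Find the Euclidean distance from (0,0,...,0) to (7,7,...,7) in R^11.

d = √(7² + 7² + ... + 7²) [11 terms] = √(11·7²) = 7√11 ≈ 23.2164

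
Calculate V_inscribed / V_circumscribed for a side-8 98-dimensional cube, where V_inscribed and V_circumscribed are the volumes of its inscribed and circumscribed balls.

V_in / V_out = (r_in/r_out)^98 = (1/√98)^98 = 98^(-98/2) ≈ 2.69105e-98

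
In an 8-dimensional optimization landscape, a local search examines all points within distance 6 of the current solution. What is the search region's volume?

V_8(6) = π^(8/2) · (6)^8 / Γ(8/2 + 1) = 69984·π^4 ≈ 6.81708e+06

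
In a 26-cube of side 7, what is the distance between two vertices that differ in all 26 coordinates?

Diagonal = √26 · 7 ≈ 35.6931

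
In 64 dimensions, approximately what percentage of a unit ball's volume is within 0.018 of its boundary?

1 - (1-0.018)^64 ≈ 0.687295 ≈ 68.73%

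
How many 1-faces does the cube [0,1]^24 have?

The 24-cube has n·2^(n-1) = 24·2^23 = 24·8388608 = 201326592 edges.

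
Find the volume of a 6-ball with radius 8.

V = 131072·π^3/3 ≈ 1.35468e+06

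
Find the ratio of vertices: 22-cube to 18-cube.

The 22-cube has 2^22 = 4194304 vertices. The 18-cube has 2^18 = 262144 vertices. Ratio: 4194304/262144 = 16.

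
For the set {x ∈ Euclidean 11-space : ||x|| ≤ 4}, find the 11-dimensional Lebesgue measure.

V_11(4) = π^(11/2) · (4)^11 / Γ(11/2 + 1) = 268435456·π^5/10395 ≈ 7.9025e+06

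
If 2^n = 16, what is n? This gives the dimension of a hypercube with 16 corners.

The n-cube has 2^n vertices, and 16 = 2^4, so n = 4.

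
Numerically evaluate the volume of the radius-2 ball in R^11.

V_11(2) = π^(11/2) · (2)^11 / Γ(11/2 + 1) = 131072·π^5/10395 ≈ 3858.64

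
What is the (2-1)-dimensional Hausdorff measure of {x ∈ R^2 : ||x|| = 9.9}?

|∂B_2(9.9)| = 2πr = 2π·9.9 ≈ 62.2035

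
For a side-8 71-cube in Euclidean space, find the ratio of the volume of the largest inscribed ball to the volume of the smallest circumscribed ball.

V_in/V_out = n^(-n/2) = 71^(-71/2) ≈ 1.9069e-66.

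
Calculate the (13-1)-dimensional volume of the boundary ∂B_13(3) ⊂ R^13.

S_13(3) = 2·π^(13/2)·(3)^12 / Γ(13/2) = 2519424·π^6/385 ≈ 6.29129e+06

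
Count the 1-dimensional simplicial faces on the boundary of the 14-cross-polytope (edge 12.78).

An n-cross-polytope has 2^(k+1)·C(n,k+1) k-faces. Here 2^2·C(14,2) = 4·91 = 364.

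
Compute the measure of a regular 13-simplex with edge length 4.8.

V = (4.8^13 / 13!) · √((13+1) / 2^13) ≈ 0.00476678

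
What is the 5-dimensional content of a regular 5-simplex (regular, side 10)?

Volume = 10^5 · √(6/2^5) / 5! ≈ 360.844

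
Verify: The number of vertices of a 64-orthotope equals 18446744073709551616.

True. The 64-cube has 2^64 = 18446744073709551616 vertices.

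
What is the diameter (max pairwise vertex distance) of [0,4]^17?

||(4,4,...,4)|| = √(17)·4 ≈ 16.4924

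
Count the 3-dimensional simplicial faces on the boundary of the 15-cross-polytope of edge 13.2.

f_3(15-orthoplex) = 2^4 · (15 choose 4) = 21840.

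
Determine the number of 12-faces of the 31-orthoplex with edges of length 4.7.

f_12(31-orthoplex) = 2^13 · (31 choose 13) = 1689625190400.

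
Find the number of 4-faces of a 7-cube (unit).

Number of 4-faces = C(7,4) · 2^(7-4) = 35 · 8 = 280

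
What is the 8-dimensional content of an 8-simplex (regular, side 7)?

For a regular n-simplex with edge a, V = (a^n / n!)·√((n+1)/2^n). With a=7, n=8: V ≈ 26.808.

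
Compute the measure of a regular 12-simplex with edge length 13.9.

V_12 = √(13) · 13.9^12 / (12! · 2^(12/2)) ≈ 6118.32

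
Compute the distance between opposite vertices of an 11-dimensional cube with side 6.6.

Diagonal = √11 · 6.6 ≈ 21.8897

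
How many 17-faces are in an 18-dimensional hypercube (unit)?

An n-cube has C(n,k)·2^(n-k) k-faces. Here C(18,17)·2^1 = 18·2 = 36.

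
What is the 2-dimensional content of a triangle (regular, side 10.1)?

Area = (√3/4) · 10.1² = 44.1716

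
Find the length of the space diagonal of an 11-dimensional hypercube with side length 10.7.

Diagonal = √11 · 10.7 ≈ 35.4879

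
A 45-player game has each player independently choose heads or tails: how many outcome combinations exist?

An n-cube has 2^n vertices; for n = 45 that is 2^45 = 35184372088832.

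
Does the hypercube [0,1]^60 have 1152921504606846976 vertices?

True. The 60-cube has 2^60 = 1152921504606846976 vertices.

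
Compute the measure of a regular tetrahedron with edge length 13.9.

Volume = (√2/12) · 13.9³ = 316.503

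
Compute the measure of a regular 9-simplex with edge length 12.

V = (12^9 / 9!) · √((9+1) / 2^9) ≈ 1987.16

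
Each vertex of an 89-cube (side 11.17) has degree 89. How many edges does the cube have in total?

Each of the 2^89 = 618970019642690137449562112 vertices has degree 89; total edges = 89·2^89/2 = 27544165874099711116505513984.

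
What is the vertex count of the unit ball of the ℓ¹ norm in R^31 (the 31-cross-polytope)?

The 31-dimensional cross-polytope has 2n = 2·31 = 62 vertices.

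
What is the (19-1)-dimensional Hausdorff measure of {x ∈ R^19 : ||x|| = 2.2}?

S_19(2.2) = 2·π^(19/2)·(2.2)^18 / Γ(19/2) ≈ 1.29107e+06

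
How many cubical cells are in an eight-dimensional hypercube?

An n-cube has C(n,k)·2^(n-k) k-faces. Here C(8,3)·2^5 = 56·32 = 1792.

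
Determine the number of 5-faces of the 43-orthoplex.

An n-cross-polytope has 2^(k+1)·C(n,k+1) k-faces. Here 2^6·C(43,6) = 64·6096454 = 390173056.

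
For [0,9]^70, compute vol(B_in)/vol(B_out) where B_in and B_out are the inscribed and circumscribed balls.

The radii are 9/2 and 9√70/2, so the volume ratio is (1/√70)^70 = 70^{-70/2} ≈ 2.63979e-65.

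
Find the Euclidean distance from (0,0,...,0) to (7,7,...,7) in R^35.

The space diagonal of an n-cube of side s is s√n. Here 7·√35 ≈ 41.4126.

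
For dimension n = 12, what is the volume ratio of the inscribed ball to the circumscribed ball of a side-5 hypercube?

V_in / V_out = (r_in/r_out)^12 = (1/√12)^12 = 12^(-12/2) ≈ 3.34898e-07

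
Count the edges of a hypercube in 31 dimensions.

An n-cube has n·2^(n-1) edges. With n = 31: 31·1073741824 = 33285996544.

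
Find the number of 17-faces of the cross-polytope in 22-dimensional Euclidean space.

Number of 17-faces = 2^(17+1) · C(22,17+1) = 262144 · 7315 = 1917583360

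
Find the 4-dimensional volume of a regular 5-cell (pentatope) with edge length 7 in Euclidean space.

For a regular n-simplex with edge a, V = (a^n / n!)·√((n+1)/2^n). With a=7, n=4: V ≈ 55.925.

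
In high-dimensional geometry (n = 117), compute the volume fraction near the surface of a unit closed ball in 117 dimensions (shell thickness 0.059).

1 - (1-0.059)^117 ≈ 0.999187 ≈ 99.92%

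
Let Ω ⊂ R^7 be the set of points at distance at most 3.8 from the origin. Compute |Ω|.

Volume = π^{7/2}·(3.8)^7/Γ(9/2) ≈ 54058.7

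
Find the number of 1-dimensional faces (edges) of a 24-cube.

Each of the 2^24 = 16777216 vertices has degree 24; total edges = 24·2^24/2 = 201326592.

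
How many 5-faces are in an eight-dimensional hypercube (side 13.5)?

Number of 5-faces = C(8,5) · 2^(8-5) = 56 · 8 = 448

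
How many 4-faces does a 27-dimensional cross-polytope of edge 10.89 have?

An n-cross-polytope has 2^(k+1)·C(n,k+1) k-faces. Here 2^5·C(27,5) = 32·80730 = 2583360.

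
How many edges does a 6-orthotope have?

The 6-cube has n·2^(n-1) = 6·2^5 = 6·32 = 192 edges.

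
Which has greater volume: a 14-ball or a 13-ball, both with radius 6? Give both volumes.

V_14(6) ≈ 4.69609e+10. V_13(6) ≈ 1.18934e+10. The 14-ball is larger.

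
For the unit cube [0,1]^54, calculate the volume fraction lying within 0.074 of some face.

Shell fraction = 1 - (1-0.148)^54 ≈ 0.999825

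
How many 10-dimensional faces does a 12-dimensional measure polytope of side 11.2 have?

An n-cube has C(n,k)·2^(n-k) k-faces. Here C(12,10)·2^2 = 66·4 = 264.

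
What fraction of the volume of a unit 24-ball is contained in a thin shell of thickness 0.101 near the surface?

1 - (1-0.101)^24 ≈ 0.922334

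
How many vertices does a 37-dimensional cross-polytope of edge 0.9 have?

The 37-dimensional cross-polytope has 2n = 2·37 = 74 vertices.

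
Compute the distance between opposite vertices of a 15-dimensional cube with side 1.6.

The space diagonal of an n-cube of side s is s√n. Here 1.6·√15 ≈ 6.19677.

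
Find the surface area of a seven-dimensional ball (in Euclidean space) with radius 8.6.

S = n·V_n(r)/r = 7·V_7(8.6)/8.6 (volume-to-surface relation), giving 1.33804e+07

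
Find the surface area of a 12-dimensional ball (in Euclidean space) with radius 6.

S_12(6) = 2·π^(12/2)·(6)^11 / Γ(12/2) = 30233088·π^6/5 ≈ 5.81315e+09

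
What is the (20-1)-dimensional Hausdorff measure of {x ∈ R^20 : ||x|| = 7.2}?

|∂B_20(7.2)| ≈ 1.00481e+16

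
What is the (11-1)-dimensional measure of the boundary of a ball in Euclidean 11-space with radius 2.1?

S = n·V_n(r)/r = 11·V_11(2.1)/2.1 (volume-to-surface relation), giving 34569.3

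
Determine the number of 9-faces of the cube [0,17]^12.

f_9(12-cube) = (12 choose 9) · 2^3 = 1760.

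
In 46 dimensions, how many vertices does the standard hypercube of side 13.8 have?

An n-cube has 2^n vertices; for n = 46 that is 2^46 = 70368744177664.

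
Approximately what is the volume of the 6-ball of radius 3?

The n-ball volume is π^(n/2)·r^n/Γ(n/2+1). With n=6, r=3: V = 243·π^3/2 ≈ 3767.26.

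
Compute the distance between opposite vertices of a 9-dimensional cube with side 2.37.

Diagonal = √9 · 2.37 = 7.11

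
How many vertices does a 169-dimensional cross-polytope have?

Number of vertices = 2n = 338.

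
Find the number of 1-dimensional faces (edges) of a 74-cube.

Number of 1-faces = C(74,1)·2^(74-1) = 74·9444732965739290427392 = 698910239464707491627008.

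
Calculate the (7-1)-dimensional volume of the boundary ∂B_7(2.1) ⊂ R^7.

|∂B_7(2.1)| ≈ 2836.57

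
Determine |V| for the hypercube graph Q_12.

Number of vertices = 2^12 = 4096.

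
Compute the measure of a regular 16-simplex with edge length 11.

For a regular n-simplex with edge a, V = (a^n / n!)·√((n+1)/2^n). With a=11, n=16: V ≈ 35.371.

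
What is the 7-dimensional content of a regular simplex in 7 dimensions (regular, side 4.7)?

V_7 = √(8) · 4.7^7 / (7! · 2^(7/2)) ≈ 2.51301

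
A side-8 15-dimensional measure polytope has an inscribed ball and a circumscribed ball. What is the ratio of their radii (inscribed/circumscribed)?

r_in / r_out = (8/2) / (8√15/2) = 1/√15 ≈ 0.258199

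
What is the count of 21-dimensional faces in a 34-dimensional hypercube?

Number of 21-faces = C(34,21) · 2^(34-21) = 927983760 · 8192 = 7602042961920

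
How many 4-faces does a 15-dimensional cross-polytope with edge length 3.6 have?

Number of 4-faces = 2^(4+1) · C(15,4+1) = 32 · 3003 = 96096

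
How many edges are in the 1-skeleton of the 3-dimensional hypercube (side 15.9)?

An n-cube has n·2^(n-1) edges. With n = 3: 3·4 = 12.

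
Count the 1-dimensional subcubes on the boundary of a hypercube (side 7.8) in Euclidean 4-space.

Choose 1 of 4 axes to span the face (C(4,1) = 4 ways), then fix each of the remaining 3 coordinates at one of its two extreme values (2^3 = 8 ways): 4·8 = 32.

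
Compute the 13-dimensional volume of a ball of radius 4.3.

Volume = π^{13/2}·(4.3)^13/Γ(15/2) ≈ 1.5647e+08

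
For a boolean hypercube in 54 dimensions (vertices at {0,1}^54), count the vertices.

An n-cube has 2^n vertices; for n = 54 that is 2^54 = 18014398509481984.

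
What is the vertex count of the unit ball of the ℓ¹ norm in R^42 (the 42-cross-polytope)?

An n-cross-polytope has 2n vertices; here n = 42, giving 84.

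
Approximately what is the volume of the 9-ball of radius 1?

Volume = π^{9/2}·(1)^9/Γ(11/2) = 32·π^4/945 ≈ 3.29851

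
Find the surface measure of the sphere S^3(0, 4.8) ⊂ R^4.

|∂B_4(4.8)| ≈ 2183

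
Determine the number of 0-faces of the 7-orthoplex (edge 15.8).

Number of 0-faces = 2^(0+1) · C(7,0+1) = 2 · 7 = 14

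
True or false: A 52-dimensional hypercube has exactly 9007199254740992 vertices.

False. The 52-cube has 2^52 = 4503599627370496 vertices.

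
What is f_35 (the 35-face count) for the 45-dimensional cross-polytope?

An n-cross-polytope has 2^(k+1)·C(n,k+1) k-faces. Here 2^36·C(45,36) = 68719476736·886163135 = 60896666939933327360.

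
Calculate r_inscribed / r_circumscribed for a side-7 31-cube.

r_in / r_out = (7/2) / (7√31/2) = 1/√31 ≈ 0.179605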